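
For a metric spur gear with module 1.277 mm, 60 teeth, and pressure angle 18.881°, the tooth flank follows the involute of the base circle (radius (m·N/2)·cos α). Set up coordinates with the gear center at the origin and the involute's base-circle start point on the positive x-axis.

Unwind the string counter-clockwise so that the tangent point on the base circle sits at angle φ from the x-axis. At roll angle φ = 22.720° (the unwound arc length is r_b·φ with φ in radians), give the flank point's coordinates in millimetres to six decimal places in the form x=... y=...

pitch radius r_p = m·N/2 = 1.277·60/2 = 38.310000
base radius r_b = r_p·cos α = 38.310000·cos 18.881° = 36.248643
roll angle φ = 22.720° = 0.39653881 rad
x = r_b·(cos φ + φ·sin φ) = 36.248643·(0.92240333 + 0.39653881·0.38622805) = 38.987509
y = r_b·(sin φ − φ·cos φ) = 36.248643·(0.38622805 − 0.39653881·0.92240333) = 0.741623

x=38.987509 y=0.741623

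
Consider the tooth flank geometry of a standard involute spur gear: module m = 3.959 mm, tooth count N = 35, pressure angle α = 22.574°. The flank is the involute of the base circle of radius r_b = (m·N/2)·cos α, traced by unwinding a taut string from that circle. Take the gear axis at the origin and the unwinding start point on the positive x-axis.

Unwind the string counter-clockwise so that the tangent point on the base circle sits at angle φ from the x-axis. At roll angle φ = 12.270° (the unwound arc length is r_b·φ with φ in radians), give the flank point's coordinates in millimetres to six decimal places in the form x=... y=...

pitch radius r_p = m·N/2 = 3.959·35/2 = 69.282500
base radius r_b = r_p·cos α = 69.282500·cos 22.574° = 63.974387
roll angle φ = 12.270° = 0.21415190 rad
x = r_b·(cos φ + φ·sin φ) = 63.974387·(0.97715698 + 0.21415190·0.21251878) = 65.424577
y = r_b·(sin φ − φ·cos φ) = 63.974387·(0.21251878 − 0.21415190·0.97715698) = 0.208477

x=65.424577 y=0.208477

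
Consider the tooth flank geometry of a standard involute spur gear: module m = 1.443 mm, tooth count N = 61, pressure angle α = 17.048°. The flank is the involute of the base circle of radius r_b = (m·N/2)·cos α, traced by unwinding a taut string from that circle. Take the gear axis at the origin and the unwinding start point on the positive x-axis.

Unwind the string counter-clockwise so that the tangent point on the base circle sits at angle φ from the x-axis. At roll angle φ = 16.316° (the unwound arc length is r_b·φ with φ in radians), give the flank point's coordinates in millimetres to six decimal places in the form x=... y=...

pitch radius r_p = m·N/2 = 1.443·61/2 = 44.011500
base radius r_b = r_p·cos α = 44.011500·cos 17.048° = 42.077612
roll angle φ = 16.316° = 0.28476792 rad
x = r_b·(cos φ + φ·sin φ) = 42.077612·(0.95972688 + 0.28476792·0.28093473) = 43.749275
y = r_b·(sin φ − φ·cos φ) = 42.077612·(0.28093473 − 0.28476792·0.95972688) = 0.321275

x=43.749275 y=0.321275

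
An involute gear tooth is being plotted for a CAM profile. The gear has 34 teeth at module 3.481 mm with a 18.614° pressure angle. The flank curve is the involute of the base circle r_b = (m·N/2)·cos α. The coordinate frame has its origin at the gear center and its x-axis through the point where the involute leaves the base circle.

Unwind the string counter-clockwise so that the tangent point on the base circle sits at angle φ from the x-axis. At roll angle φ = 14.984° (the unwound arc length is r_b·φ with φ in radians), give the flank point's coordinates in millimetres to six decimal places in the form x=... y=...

pitch radius r_p = m·N/2 = 3.481·34/2 = 59.177000
base radius r_b = r_p·cos α = 59.177000·cos 18.614° = 56.081477
roll angle φ = 14.984° = 0.26152014 rad
x = r_b·(cos φ + φ·sin φ) = 56.081477·(0.96599806 + 0.26152014·0.25854930) = 57.966595
y = r_b·(sin φ − φ·cos φ) = 56.081477·(0.25854930 − 0.26152014·0.96599806) = 0.332078

x=57.966595 y=0.332078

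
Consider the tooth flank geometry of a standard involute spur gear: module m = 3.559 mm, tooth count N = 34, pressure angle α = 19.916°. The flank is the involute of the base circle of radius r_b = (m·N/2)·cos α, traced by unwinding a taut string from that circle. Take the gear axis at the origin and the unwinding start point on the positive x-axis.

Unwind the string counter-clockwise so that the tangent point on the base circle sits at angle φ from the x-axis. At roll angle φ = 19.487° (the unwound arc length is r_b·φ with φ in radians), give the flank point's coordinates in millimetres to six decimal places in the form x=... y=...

pitch radius r_p = m·N/2 = 3.559·34/2 = 60.503000
base radius r_b = r_p·cos α = 60.503000·cos 19.916° = 56.884499
roll angle φ = 19.487° = 0.34011231 rad
x = r_b·(cos φ + φ·sin φ) = 56.884499·(0.94271721 + 0.34011231·0.33359297) = 60.080059
y = r_b·(sin φ − φ·cos φ) = 56.884499·(0.33359297 − 0.34011231·0.94271721) = 0.737408

x=60.080059 y=0.737408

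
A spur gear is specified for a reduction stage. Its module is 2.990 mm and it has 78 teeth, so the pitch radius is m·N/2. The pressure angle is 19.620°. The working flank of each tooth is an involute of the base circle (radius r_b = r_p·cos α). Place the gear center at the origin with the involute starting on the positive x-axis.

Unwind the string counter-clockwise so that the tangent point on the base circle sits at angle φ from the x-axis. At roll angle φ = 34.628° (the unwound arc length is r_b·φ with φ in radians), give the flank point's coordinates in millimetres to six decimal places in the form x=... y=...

x=128.105011 y=7.791216

pitch radius r_p = m·N/2 = 2.990·78/2 = 116.610000
base radius r_b = r_p·cos α = 116.610000·cos 19.620° = 109.839658
roll angle φ = 34.628° = 0.60437261 rad
x = r_b·(cos φ + φ·sin φ) = 109.839658·(0.82285877 + 0.60437261·0.56824594) = 128.105011
y = r_b·(sin φ − φ·cos φ) = 109.839658·(0.56824594 − 0.60437261·0.82285877) = 7.791216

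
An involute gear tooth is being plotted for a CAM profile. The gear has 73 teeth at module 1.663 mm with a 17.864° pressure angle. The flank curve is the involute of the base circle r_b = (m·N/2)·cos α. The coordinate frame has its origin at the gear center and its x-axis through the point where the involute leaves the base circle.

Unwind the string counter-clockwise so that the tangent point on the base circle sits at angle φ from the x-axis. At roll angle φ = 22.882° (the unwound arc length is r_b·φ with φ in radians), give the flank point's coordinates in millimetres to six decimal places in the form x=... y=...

pitch radius r_p = m·N/2 = 1.663·73/2 = 60.699500
base radius r_b = r_p·cos α = 60.699500·cos 17.864° = 57.773015
roll angle φ = 22.882° = 0.39936624 rad
x = r_b·(cos φ + φ·sin φ) = 57.773015·(0.92130761 + 0.39936624·0.38883453) = 62.198139
y = r_b·(sin φ − φ·cos φ) = 57.773015·(0.38883453 − 0.39936624·0.92130761) = 1.207189

x=62.198139 y=1.207189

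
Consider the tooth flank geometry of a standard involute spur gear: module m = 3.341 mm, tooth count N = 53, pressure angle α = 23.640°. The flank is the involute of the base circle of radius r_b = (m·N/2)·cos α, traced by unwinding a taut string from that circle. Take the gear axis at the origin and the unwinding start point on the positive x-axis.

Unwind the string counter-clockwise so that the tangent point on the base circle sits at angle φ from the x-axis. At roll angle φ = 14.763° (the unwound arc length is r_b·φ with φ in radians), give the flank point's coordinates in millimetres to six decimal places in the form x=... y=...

pitch radius r_p = m·N/2 = 3.341·53/2 = 88.536500
base radius r_b = r_p·cos α = 88.536500·cos 23.640° = 81.106783
roll angle φ = 14.763° = 0.25766296 rad
x = r_b·(cos φ + φ·sin φ) = 81.106783·(0.96698815 + 0.25766296·0.25482136) = 83.754609
y = r_b·(sin φ − φ·cos φ) = 81.106783·(0.25482136 − 0.25766296·0.96698815) = 0.459416

x=83.754609 y=0.459416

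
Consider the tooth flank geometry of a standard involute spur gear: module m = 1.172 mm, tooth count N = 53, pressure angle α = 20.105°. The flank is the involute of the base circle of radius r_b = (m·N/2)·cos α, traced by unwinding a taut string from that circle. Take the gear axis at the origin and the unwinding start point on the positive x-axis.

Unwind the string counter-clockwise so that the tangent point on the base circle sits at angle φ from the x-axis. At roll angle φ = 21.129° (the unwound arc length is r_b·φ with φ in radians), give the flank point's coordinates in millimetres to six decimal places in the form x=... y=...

x=31.081674 y=0.480949

pitch radius r_p = m·N/2 = 1.172·53/2 = 31.058000
base radius r_b = r_p·cos α = 31.058000·cos 20.105° = 29.165458
roll angle φ = 21.129° = 0.36877062 rad
x = r_b·(cos φ + φ·sin φ) = 29.165458·(0.93277120 + 0.36877062·0.36046897) = 31.081674
y = r_b·(sin φ − φ·cos φ) = 29.165458·(0.36046897 − 0.36877062·0.93277120) = 0.480949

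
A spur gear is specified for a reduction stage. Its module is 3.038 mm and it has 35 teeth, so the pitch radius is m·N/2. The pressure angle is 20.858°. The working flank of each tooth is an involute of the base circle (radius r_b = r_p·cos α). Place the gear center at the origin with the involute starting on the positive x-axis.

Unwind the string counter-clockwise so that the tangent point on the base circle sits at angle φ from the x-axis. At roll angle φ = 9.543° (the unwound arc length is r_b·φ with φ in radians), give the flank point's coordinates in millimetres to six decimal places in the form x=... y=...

x=50.365201 y=0.076304

pitch radius r_p = m·N/2 = 3.038·35/2 = 53.165000
base radius r_b = r_p·cos α = 53.165000·cos 20.858° = 49.680870
roll angle φ = 9.543° = 0.16655677 rad
x = r_b·(cos φ + φ·sin φ) = 49.680870·(0.98616146 + 0.16655677·0.16578776) = 50.365201
y = r_b·(sin φ − φ·cos φ) = 49.680870·(0.16578776 − 0.16655677·0.98616146) = 0.076304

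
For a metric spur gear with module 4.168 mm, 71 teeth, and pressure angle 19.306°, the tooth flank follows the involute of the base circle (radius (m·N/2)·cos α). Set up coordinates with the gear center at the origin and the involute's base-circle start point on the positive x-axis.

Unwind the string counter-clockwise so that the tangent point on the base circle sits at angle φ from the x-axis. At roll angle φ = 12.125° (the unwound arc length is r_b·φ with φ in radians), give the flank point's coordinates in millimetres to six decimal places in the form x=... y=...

pitch radius r_p = m·N/2 = 4.168·71/2 = 147.964000
base radius r_b = r_p·cos α = 147.964000·cos 19.306° = 139.643442
roll angle φ = 12.125° = 0.21162117 rad
x = r_b·(cos φ + φ·sin φ) = 139.643442·(0.97769168 + 0.21162117·0.21004518) = 142.735383
y = r_b·(sin φ − φ·cos φ) = 139.643442·(0.21004518 − 0.21162117·0.97769168) = 0.439168

x=142.735383 y=0.439168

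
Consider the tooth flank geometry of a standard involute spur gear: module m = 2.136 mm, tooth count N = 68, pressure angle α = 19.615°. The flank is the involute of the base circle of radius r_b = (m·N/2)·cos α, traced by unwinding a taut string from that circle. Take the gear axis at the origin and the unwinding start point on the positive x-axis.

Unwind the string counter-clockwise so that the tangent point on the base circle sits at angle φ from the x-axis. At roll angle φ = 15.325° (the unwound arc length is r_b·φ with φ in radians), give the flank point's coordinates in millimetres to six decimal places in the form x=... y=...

x=70.813057 y=0.433231

pitch radius r_p = m·N/2 = 2.136·68/2 = 72.624000
base radius r_b = r_p·cos α = 72.624000·cos 19.615° = 68.409600
roll angle φ = 15.325° = 0.26747171 rad
x = r_b·(cos φ + φ·sin φ) = 68.409600·(0.96444219 + 0.26747171·0.26429389) = 70.813057
y = r_b·(sin φ − φ·cos φ) = 68.409600·(0.26429389 − 0.26747171·0.96444219) = 0.433231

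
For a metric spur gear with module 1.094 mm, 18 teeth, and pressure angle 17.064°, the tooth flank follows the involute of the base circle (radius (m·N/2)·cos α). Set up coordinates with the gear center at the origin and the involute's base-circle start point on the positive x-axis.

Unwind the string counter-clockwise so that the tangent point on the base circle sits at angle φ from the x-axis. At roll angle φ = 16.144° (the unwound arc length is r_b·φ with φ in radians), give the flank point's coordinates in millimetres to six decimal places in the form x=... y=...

pitch radius r_p = m·N/2 = 1.094·18/2 = 9.846000
base radius r_b = r_p·cos α = 9.846000·cos 17.064° = 9.412555
roll angle φ = 16.144° = 0.28176595 rad
x = r_b·(cos φ + φ·sin φ) = 9.412555·(0.96056591 + 0.28176595·0.27805240) = 9.778813
y = r_b·(sin φ − φ·cos φ) = 9.412555·(0.27805240 − 0.28176595·0.96056591) = 0.069631

x=9.778813 y=0.069631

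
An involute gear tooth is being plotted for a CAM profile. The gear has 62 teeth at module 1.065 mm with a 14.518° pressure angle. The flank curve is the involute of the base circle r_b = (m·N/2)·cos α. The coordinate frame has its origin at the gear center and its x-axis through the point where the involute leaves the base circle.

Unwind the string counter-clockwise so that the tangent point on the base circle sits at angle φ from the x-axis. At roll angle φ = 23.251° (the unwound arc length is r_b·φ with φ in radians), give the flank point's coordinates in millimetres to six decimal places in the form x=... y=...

pitch radius r_p = m·N/2 = 1.065·62/2 = 33.015000
base radius r_b = r_p·cos α = 33.015000·cos 14.518° = 31.960796
roll angle φ = 23.251° = 0.40580650 rad
x = r_b·(cos φ + φ·sin φ) = 31.960796·(0.91878432 + 0.40580650·0.39475989) = 34.485074
y = r_b·(sin φ − φ·cos φ) = 31.960796·(0.39475989 − 0.40580650·0.91878432) = 0.700301

x=34.485074 y=0.700301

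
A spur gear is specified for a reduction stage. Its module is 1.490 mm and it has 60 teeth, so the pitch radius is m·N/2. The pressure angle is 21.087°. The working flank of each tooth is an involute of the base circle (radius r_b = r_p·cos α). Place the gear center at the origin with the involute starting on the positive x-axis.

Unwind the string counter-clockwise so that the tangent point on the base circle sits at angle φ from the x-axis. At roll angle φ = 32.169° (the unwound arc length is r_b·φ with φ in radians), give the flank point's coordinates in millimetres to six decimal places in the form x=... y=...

x=47.771253 y=2.383837

pitch radius r_p = m·N/2 = 1.490·60/2 = 44.700000
base radius r_b = r_p·cos α = 44.700000·cos 21.087° = 41.706673
roll angle φ = 32.169° = 0.56145497 rad
x = r_b·(cos φ + φ·sin φ) = 41.706673·(0.84648136 + 0.56145497·0.53241836) = 47.771253
y = r_b·(sin φ − φ·cos φ) = 41.706673·(0.53241836 − 0.56145497·0.84648136) = 2.383837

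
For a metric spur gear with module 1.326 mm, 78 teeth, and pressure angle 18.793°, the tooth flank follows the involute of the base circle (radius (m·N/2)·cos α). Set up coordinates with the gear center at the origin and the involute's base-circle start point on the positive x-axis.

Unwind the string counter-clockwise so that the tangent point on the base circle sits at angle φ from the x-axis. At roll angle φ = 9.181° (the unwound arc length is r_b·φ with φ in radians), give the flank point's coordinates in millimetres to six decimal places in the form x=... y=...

pitch radius r_p = m·N/2 = 1.326·78/2 = 51.714000
base radius r_b = r_p·cos α = 51.714000·cos 18.793° = 48.957056
roll angle φ = 9.181° = 0.16023868 rad
x = r_b·(cos φ + φ·sin φ) = 48.957056·(0.98718923 + 0.16023868·0.15955383) = 49.581548
y = r_b·(sin φ − φ·cos φ) = 48.957056·(0.15955383 − 0.16023868·0.98718923) = 0.066970

x=49.581548 y=0.066970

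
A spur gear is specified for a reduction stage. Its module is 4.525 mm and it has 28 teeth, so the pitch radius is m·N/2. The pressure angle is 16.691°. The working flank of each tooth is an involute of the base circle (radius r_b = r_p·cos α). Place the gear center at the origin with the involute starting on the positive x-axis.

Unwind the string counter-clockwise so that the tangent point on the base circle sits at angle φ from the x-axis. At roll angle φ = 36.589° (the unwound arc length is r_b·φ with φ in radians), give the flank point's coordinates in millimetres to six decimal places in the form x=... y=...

x=71.820826 y=5.055909

pitch radius r_p = m·N/2 = 4.525·28/2 = 63.350000
base radius r_b = r_p·cos α = 63.350000·cos 16.691° = 60.680914
roll angle φ = 36.589° = 0.63859852 rad
x = r_b·(cos φ + φ·sin φ) = 60.680914·(0.80293193 + 0.63859852·0.59607073) = 71.820826
y = r_b·(sin φ − φ·cos φ) = 60.680914·(0.59607073 − 0.63859852·0.80293193) = 5.055909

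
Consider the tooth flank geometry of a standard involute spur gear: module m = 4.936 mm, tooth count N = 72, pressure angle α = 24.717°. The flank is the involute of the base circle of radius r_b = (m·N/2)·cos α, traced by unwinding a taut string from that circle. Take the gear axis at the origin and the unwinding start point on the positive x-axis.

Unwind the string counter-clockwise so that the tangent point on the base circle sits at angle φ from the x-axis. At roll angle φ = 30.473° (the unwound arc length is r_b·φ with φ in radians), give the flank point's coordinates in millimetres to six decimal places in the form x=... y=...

pitch radius r_p = m·N/2 = 4.936·72/2 = 177.696000
base radius r_b = r_p·cos α = 177.696000·cos 24.717° = 161.416231
roll angle φ = 30.473° = 0.53185418 rad
x = r_b·(cos φ + φ·sin φ) = 161.416231·(0.86186824 + 0.53185418·0.50713227) = 182.656776
y = r_b·(sin φ − φ·cos φ) = 161.416231·(0.50713227 − 0.53185418·0.86186824) = 7.868080

x=182.656776 y=7.868080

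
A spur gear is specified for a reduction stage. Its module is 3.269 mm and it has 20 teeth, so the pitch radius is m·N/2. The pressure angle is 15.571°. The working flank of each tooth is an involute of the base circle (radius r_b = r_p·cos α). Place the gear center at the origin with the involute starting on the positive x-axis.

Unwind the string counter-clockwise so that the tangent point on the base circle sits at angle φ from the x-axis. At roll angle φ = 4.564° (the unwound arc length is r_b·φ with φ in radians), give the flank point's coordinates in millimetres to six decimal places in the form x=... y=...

pitch radius r_p = m·N/2 = 3.269·20/2 = 32.690000
base radius r_b = r_p·cos α = 32.690000·cos 15.571° = 31.490230
roll angle φ = 4.564° = 0.07965683 rad
x = r_b·(cos φ + φ·sin φ) = 31.490230·(0.99682907 + 0.07965683·0.07957261) = 31.589977
y = r_b·(sin φ − φ·cos φ) = 31.490230·(0.07957261 − 0.07965683·0.99682907) = 0.005302

x=31.589977 y=0.005302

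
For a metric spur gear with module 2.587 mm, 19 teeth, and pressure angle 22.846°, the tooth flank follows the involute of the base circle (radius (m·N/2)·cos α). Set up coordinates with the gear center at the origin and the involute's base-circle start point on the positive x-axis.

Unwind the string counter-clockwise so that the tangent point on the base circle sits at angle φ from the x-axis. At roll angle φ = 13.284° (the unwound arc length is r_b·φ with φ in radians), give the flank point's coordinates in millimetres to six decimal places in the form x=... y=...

pitch radius r_p = m·N/2 = 2.587·19/2 = 24.576500
base radius r_b = r_p·cos α = 24.576500·cos 22.846° = 22.648516
roll angle φ = 13.284° = 0.23184954 rad
x = r_b·(cos φ + φ·sin φ) = 22.648516·(0.97324308 + 0.23184954·0.22977797) = 23.249087
y = r_b·(sin φ − φ·cos φ) = 22.648516·(0.22977797 − 0.23184954·0.97324308) = 0.093584

x=23.249087 y=0.093584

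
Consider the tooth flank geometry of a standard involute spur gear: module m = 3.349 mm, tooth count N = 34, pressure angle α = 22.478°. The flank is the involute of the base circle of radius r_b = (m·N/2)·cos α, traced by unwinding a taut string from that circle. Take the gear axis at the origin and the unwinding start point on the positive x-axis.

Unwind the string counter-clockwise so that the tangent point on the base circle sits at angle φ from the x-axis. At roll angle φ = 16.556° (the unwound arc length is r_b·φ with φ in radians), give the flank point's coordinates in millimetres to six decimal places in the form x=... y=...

pitch radius r_p = m·N/2 = 3.349·34/2 = 56.933000
base radius r_b = r_p·cos α = 56.933000·cos 22.478° = 52.607595
roll angle φ = 16.556° = 0.28895671 rad
x = r_b·(cos φ + φ·sin φ) = 52.607595·(0.95854168 + 0.28895671·0.28495234) = 54.758224
y = r_b·(sin φ − φ·cos φ) = 52.607595·(0.28495234 − 0.28895671·0.95854168) = 0.419561

x=54.758224 y=0.419561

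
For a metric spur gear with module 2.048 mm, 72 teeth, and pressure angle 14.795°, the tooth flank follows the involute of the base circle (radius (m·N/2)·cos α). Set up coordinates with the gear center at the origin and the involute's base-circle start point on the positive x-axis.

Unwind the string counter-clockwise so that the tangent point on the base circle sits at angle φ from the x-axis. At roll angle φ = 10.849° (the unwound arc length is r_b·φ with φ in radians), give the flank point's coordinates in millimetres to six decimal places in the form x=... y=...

pitch radius r_p = m·N/2 = 2.048·72/2 = 73.728000
base radius r_b = r_p·cos α = 73.728000·cos 14.795° = 71.283598
roll angle φ = 10.849° = 0.18935077 rad
x = r_b·(cos φ + φ·sin φ) = 71.283598·(0.98212664 + 0.18935077·0.18822131) = 72.550057
y = r_b·(sin φ − φ·cos φ) = 71.283598·(0.18822131 − 0.18935077·0.98212664) = 0.160735

x=72.550057 y=0.160735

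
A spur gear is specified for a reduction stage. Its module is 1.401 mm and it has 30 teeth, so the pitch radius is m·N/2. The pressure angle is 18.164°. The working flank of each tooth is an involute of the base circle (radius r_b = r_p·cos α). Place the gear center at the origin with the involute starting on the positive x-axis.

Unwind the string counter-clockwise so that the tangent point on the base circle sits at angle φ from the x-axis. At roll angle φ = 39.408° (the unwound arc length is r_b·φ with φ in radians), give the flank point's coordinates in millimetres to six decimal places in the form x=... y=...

pitch radius r_p = m·N/2 = 1.401·30/2 = 21.015000
base radius r_b = r_p·cos α = 21.015000·cos 18.164° = 19.967783
roll angle φ = 39.408° = 0.68779935 rad
x = r_b·(cos φ + φ·sin φ) = 19.967783·(0.77264494 + 0.68779935·0.63483840) = 24.146768
y = r_b·(sin φ − φ·cos φ) = 19.967783·(0.63483840 − 0.68779935·0.77264494) = 2.064943

x=24.146768 y=2.064943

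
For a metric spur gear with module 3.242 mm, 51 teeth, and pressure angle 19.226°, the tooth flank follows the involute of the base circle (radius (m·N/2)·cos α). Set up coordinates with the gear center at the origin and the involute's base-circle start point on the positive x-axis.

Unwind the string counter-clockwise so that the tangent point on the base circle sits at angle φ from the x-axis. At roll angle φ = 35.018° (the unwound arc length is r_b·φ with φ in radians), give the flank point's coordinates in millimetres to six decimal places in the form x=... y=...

x=91.306007 y=5.721426

pitch radius r_p = m·N/2 = 3.242·51/2 = 82.671000
base radius r_b = r_p·cos α = 82.671000·cos 19.226° = 78.060193
roll angle φ = 35.018° = 0.61117940 rad
x = r_b·(cos φ + φ·sin φ) = 78.060193·(0.81897181 + 0.61117940·0.57383375) = 91.306007
y = r_b·(sin φ − φ·cos φ) = 78.060193·(0.57383375 − 0.61117940·0.81897181) = 5.721426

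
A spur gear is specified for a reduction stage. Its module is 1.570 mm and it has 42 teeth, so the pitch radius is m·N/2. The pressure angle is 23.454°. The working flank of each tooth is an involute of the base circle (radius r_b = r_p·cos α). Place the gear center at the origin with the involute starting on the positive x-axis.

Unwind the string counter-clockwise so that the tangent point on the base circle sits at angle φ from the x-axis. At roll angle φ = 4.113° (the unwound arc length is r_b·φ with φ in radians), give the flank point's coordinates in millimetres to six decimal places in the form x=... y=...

x=30.323846 y=0.003728

pitch radius r_p = m·N/2 = 1.570·42/2 = 32.970000
base radius r_b = r_p·cos α = 32.970000·cos 23.454° = 30.246016
roll angle φ = 4.113° = 0.07178539 rad
x = r_b·(cos φ + φ·sin φ) = 30.246016·(0.99742454 + 0.07178539·0.07172375) = 30.323846
y = r_b·(sin φ − φ·cos φ) = 30.246016·(0.07172375 − 0.07178539·0.99742454) = 0.003728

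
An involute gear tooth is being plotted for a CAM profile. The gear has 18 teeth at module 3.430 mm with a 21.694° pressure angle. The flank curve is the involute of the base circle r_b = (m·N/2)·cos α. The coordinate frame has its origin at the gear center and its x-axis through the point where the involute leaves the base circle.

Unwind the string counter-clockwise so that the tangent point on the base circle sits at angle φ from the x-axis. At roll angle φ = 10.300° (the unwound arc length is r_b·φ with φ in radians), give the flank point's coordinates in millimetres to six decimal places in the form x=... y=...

pitch radius r_p = m·N/2 = 3.430·18/2 = 30.870000
base radius r_b = r_p·cos α = 30.870000·cos 21.694° = 28.683518
roll angle φ = 10.300° = 0.17976891 rad
x = r_b·(cos φ + φ·sin φ) = 28.683518·(0.98388504 + 0.17976891·0.17880222) = 29.143260
y = r_b·(sin φ − φ·cos φ) = 28.683518·(0.17880222 − 0.17976891·0.98388504) = 0.055367

x=29.143260 y=0.055367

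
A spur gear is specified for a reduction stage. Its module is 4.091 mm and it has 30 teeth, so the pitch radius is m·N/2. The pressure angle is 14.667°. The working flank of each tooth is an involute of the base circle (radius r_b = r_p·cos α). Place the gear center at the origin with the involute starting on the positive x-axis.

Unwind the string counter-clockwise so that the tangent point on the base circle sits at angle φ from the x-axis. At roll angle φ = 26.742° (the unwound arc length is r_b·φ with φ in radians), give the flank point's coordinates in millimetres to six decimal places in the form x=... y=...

pitch radius r_p = m·N/2 = 4.091·30/2 = 61.365000
base radius r_b = r_p·cos α = 61.365000·cos 14.667° = 59.365345
roll angle φ = 26.742° = 0.46673595 rad
x = r_b·(cos φ + φ·sin φ) = 59.365345·(0.89304178 + 0.46673595·0.44997375) = 65.483579
y = r_b·(sin φ − φ·cos φ) = 59.365345·(0.44997375 − 0.46673595·0.89304178) = 1.968498

x=65.483579 y=1.968498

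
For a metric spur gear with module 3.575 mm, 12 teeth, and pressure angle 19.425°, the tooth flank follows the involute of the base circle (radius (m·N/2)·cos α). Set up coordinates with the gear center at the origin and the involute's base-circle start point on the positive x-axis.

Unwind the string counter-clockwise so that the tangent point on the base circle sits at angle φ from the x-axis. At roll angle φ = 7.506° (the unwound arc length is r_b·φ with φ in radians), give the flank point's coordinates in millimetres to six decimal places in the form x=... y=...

x=20.401858 y=0.015134

pitch radius r_p = m·N/2 = 3.575·12/2 = 21.450000
base radius r_b = r_p·cos α = 21.450000·cos 19.425° = 20.229015
roll angle φ = 7.506° = 0.13100441 rad
x = r_b·(cos φ + φ·sin φ) = 20.229015·(0.99143119 + 0.13100441·0.13063002) = 20.401858
y = r_b·(sin φ − φ·cos φ) = 20.229015·(0.13063002 − 0.13100441·0.99143119) = 0.015134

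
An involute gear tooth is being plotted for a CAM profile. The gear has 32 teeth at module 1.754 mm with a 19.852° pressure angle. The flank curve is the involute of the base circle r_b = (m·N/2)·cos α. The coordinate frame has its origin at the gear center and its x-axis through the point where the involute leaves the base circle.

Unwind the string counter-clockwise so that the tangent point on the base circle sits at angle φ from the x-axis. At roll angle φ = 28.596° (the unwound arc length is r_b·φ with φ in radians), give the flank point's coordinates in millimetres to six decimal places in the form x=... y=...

pitch radius r_p = m·N/2 = 1.754·32/2 = 28.064000
base radius r_b = r_p·cos α = 28.064000·cos 19.852° = 26.396239
roll angle φ = 28.596° = 0.49909435 rad
x = r_b·(cos φ + φ·sin φ) = 26.396239·(0.87801639 + 0.49909435·0.47863056) = 29.481912
y = r_b·(sin φ − φ·cos φ) = 26.396239·(0.47863056 − 0.49909435·0.87801639) = 1.066871

x=29.481912 y=1.066871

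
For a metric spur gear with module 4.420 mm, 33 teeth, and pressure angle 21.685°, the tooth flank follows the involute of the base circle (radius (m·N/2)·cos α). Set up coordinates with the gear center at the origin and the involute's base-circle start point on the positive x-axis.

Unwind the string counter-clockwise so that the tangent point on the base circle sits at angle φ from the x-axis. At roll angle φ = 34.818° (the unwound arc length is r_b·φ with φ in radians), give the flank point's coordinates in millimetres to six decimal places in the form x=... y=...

x=79.149962 y=4.884589

pitch radius r_p = m·N/2 = 4.420·33/2 = 72.930000
base radius r_b = r_p·cos α = 72.930000·cos 21.685° = 67.768696
roll angle φ = 34.818° = 0.60768874 rad
x = r_b·(cos φ + φ·sin φ) = 67.768696·(0.82096987 + 0.60768874·0.57097151) = 79.149962
y = r_b·(sin φ − φ·cos φ) = 67.768696·(0.57097151 − 0.60768874·0.82096987) = 4.884589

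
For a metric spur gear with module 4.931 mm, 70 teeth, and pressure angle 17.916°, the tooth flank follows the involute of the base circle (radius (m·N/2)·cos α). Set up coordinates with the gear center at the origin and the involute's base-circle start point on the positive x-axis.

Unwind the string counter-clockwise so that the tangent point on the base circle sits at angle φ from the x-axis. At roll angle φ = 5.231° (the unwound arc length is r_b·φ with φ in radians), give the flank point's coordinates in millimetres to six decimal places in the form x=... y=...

x=164.899075 y=0.041622

pitch radius r_p = m·N/2 = 4.931·70/2 = 172.585000
base radius r_b = r_p·cos α = 172.585000·cos 17.916° = 164.216101
roll angle φ = 5.231° = 0.09129817 rad
x = r_b·(cos φ + φ·sin φ) = 164.216101·(0.99583522 + 0.09129817·0.09117139) = 164.899075
y = r_b·(sin φ − φ·cos φ) = 164.216101·(0.09117139 − 0.09129817·0.99583522) = 0.041622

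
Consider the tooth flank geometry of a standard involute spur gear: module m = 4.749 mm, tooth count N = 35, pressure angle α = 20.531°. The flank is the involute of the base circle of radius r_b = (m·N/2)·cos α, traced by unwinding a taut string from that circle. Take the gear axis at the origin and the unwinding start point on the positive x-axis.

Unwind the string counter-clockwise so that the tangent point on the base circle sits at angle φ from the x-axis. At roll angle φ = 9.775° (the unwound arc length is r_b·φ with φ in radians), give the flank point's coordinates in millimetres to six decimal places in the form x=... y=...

pitch radius r_p = m·N/2 = 4.749·35/2 = 83.107500
base radius r_b = r_p·cos α = 83.107500·cos 20.531° = 77.828725
roll angle φ = 9.775° = 0.17060593 rad
x = r_b·(cos φ + φ·sin φ) = 77.828725·(0.98548207 + 0.17060593·0.16977952) = 78.953153
y = r_b·(sin φ − φ·cos φ) = 77.828725·(0.16977952 − 0.17060593·0.98548207) = 0.128451

x=78.953153 y=0.128451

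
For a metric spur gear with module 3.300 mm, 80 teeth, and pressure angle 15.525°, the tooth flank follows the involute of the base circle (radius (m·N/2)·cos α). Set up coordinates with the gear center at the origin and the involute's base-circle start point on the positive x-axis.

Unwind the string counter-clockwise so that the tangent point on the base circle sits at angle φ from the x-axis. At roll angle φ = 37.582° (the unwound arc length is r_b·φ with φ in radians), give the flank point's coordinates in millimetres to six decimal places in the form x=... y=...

x=151.670554 y=11.457260

pitch radius r_p = m·N/2 = 3.300·80/2 = 132.000000
base radius r_b = r_p·cos α = 132.000000·cos 15.525° = 127.183816
roll angle φ = 37.582° = 0.65592964 rad
x = r_b·(cos φ + φ·sin φ) = 127.183816·(0.79248129 + 0.65592964·0.60989623) = 151.670554
y = r_b·(sin φ − φ·cos φ) = 127.183816·(0.60989623 − 0.65592964·0.79248129) = 11.457260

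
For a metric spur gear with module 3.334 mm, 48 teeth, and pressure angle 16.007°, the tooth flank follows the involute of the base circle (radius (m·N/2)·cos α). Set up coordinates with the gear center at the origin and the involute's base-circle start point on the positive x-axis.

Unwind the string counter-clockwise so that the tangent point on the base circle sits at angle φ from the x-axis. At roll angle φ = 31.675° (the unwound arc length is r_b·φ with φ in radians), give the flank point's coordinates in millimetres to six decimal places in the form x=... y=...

x=87.784064 y=4.200804

pitch radius r_p = m·N/2 = 3.334·48/2 = 80.016000
base radius r_b = r_p·cos α = 80.016000·cos 16.007° = 76.913621
roll angle φ = 31.675° = 0.55283304 rad
x = r_b·(cos φ + φ·sin φ) = 76.913621·(0.85104031 + 0.55283304·0.52510036) = 87.784064
y = r_b·(sin φ − φ·cos φ) = 76.913621·(0.52510036 − 0.55283304·0.85104031) = 4.200804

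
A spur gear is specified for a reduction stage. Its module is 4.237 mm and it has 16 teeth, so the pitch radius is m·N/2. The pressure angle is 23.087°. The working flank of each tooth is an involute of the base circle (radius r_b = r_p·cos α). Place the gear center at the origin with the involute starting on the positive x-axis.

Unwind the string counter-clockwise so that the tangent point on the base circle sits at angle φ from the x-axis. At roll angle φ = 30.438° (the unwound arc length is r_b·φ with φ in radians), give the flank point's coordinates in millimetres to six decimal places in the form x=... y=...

x=35.275662 y=1.514770

pitch radius r_p = m·N/2 = 4.237·16/2 = 33.896000
base radius r_b = r_p·cos α = 33.896000·cos 23.087° = 31.181286
roll angle φ = 30.438° = 0.53124332 rad
x = r_b·(cos φ + φ·sin φ) = 31.181286·(0.86217787 + 0.53124332·0.50660569) = 35.275662
y = r_b·(sin φ − φ·cos φ) = 31.181286·(0.50660569 − 0.53124332·0.86217787) = 1.514770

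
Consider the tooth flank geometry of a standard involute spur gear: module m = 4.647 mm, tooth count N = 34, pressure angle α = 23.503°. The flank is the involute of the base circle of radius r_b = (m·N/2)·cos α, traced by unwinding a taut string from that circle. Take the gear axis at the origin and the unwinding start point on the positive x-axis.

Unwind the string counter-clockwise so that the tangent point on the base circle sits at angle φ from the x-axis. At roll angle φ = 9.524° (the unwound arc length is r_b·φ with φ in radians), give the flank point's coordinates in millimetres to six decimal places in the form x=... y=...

x=73.439136 y=0.110606

pitch radius r_p = m·N/2 = 4.647·34/2 = 78.999000
base radius r_b = r_p·cos α = 78.999000·cos 23.503° = 72.445179
roll angle φ = 9.524° = 0.16622516 rad
x = r_b·(cos φ + φ·sin φ) = 72.445179·(0.98621638 + 0.16622516·0.16546073) = 73.439136
y = r_b·(sin φ − φ·cos φ) = 72.445179·(0.16546073 − 0.16622516·0.98621638) = 0.110606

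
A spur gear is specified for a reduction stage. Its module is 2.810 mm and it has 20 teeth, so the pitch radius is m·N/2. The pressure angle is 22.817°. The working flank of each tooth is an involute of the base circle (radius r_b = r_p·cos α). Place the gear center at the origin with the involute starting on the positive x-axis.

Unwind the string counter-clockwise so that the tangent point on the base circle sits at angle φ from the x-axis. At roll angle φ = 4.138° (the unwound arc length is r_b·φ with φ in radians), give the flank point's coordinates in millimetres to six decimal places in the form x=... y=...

x=25.968584 y=0.003251

pitch radius r_p = m·N/2 = 2.810·20/2 = 28.100000
base radius r_b = r_p·cos α = 28.100000·cos 22.817° = 25.901123
roll angle φ = 4.138° = 0.07222172 rad
x = r_b·(cos φ + φ·sin φ) = 25.901123·(0.99739314 + 0.07222172·0.07215896) = 25.968584
y = r_b·(sin φ − φ·cos φ) = 25.901123·(0.07215896 − 0.07222172·0.99739314) = 0.003251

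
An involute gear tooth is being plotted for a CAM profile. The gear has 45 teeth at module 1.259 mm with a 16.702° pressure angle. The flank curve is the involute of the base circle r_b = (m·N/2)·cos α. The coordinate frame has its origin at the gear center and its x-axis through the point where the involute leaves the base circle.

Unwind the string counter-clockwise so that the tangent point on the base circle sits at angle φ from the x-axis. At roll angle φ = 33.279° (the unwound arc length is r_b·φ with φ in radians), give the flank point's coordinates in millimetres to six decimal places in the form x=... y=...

pitch radius r_p = m·N/2 = 1.259·45/2 = 28.327500
base radius r_b = r_p·cos α = 28.327500·cos 16.702° = 27.132433
roll angle φ = 33.279° = 0.58082812 rad
x = r_b·(cos φ + φ·sin φ) = 27.132433·(0.83600853 + 0.58082812·0.54871644) = 31.330321
y = r_b·(sin φ − φ·cos φ) = 27.132433·(0.54871644 − 0.58082812·0.83600853) = 1.713119

x=31.330321 y=1.713119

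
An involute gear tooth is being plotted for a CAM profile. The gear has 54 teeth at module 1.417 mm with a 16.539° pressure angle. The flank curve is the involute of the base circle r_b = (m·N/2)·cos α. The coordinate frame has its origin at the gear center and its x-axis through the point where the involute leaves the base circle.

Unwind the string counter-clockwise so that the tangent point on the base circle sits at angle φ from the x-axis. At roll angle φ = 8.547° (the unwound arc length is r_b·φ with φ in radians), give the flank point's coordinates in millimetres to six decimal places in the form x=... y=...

x=37.081882 y=0.040492

pitch radius r_p = m·N/2 = 1.417·54/2 = 38.259000
base radius r_b = r_p·cos α = 38.259000·cos 16.539° = 36.676079
roll angle φ = 8.547° = 0.14917329 rad
x = r_b·(cos φ + φ·sin φ) = 36.676079·(0.98889428 + 0.14917329·0.14862066) = 37.081882
y = r_b·(sin φ − φ·cos φ) = 36.676079·(0.14862066 − 0.14917329·0.98889428) = 0.040492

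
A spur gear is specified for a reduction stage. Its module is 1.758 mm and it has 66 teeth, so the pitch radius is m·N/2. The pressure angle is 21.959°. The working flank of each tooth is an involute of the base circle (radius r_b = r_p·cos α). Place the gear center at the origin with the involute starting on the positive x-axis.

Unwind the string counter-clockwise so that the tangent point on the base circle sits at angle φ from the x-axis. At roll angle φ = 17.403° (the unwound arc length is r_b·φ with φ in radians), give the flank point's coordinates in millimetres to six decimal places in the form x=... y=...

x=56.230202 y=0.497961

pitch radius r_p = m·N/2 = 1.758·66/2 = 58.014000
base radius r_b = r_p·cos α = 58.014000·cos 21.959° = 53.805182
roll angle φ = 17.403° = 0.30373965 rad
x = r_b·(cos φ + φ·sin φ) = 53.805182·(0.95422467 + 0.30373965·0.29909076) = 56.230202
y = r_b·(sin φ − φ·cos φ) = 53.805182·(0.29909076 − 0.30373965·0.95422467) = 0.497961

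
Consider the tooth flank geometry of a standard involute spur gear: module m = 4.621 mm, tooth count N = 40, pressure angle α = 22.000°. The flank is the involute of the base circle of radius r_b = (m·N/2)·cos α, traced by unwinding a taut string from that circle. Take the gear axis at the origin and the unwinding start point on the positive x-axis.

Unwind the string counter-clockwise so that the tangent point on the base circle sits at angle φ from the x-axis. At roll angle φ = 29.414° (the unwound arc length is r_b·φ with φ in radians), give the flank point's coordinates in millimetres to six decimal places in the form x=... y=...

pitch radius r_p = m·N/2 = 4.621·40/2 = 92.420000
base radius r_b = r_p·cos α = 92.420000·cos 22.000° = 85.690332
roll angle φ = 29.414° = 0.51337115 rad
x = r_b·(cos φ + φ·sin φ) = 85.690332·(0.87109383 + 0.51337115·0.49111662) = 96.249003
y = r_b·(sin φ − φ·cos φ) = 85.690332·(0.49111662 − 0.51337115·0.87109383) = 3.763706

x=96.249003 y=3.763706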